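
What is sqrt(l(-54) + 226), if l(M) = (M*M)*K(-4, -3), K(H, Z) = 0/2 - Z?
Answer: sqrt(8974) ≈ 94.731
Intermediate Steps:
K(H, Z) = -Z (K(H, Z) = 0*(1/2) - Z = 0 - Z = -Z)
l(M) = 3*M**2 (l(M) = (M*M)*(-1*(-3)) = M**2*3 = 3*M**2)
sqrt(l(-54) + 226) = sqrt(3*(-54)**2 + 226) = sqrt(3*2916 + 226) = sqrt(8748 + 226) = sqrt(8974)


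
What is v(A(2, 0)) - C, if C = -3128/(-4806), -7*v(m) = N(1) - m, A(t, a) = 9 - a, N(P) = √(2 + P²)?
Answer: 10679/16821 - √3/7 ≈ 0.38743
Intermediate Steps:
v(m) = -√3/7 + m/7 (v(m) = -(√(2 + 1²) - m)/7 = -(√(2 + 1) - m)/7 = -(√3 - m)/7 = -√3/7 + m/7)
C = 1564/2403 (C = -3128*(-1/4806) = 1564/2403 ≈ 0.65085)
v(A(2, 0)) - C = (-√3/7 + (9 - 1*0)/7) - 1*1564/2403 = (-√3/7 + (9 + 0)/7) - 1564/2403 = (-√3/7 + (⅐)*9) - 1564/2403 = (-√3/7 + 9/7) - 1564/2403 = (9/7 - √3/7) - 1564/2403 = 10679/16821 - √3/7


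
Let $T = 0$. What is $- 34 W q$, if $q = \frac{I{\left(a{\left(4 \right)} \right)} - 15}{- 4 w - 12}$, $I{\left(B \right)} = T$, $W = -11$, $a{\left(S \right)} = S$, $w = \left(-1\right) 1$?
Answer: $\frac{2805}{4} \approx 701.25$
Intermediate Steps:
$w = -1$
$I{\left(B \right)} = 0$
$q = \frac{15}{8}$ ($q = \frac{0 - 15}{\left(-4\right) \left(-1\right) - 12} = - \frac{15}{4 - 12} = - \frac{15}{-8} = \left(-15\right) \left(- \frac{1}{8}\right) = \frac{15}{8} \approx 1.875$)
$- 34 W q = \left(-34\right) \left(-11\right) \frac{15}{8} = 374 \cdot \frac{15}{8} = \frac{2805}{4}$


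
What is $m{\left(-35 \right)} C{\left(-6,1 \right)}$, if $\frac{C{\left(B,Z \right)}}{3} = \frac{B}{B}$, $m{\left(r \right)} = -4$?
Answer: $-12$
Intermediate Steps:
$C{\left(B,Z \right)} = 3$ ($C{\left(B,Z \right)} = 3 \frac{B}{B} = 3 \cdot 1 = 3$)
$m{\left(-35 \right)} C{\left(-6,1 \right)} = \left(-4\right) 3 = -12$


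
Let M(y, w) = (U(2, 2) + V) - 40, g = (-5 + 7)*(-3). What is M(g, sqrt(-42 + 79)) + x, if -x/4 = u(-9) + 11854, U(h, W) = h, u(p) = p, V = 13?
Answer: -47405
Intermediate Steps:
x = -47380 (x = -4*(-9 + 11854) = -4*11845 = -47380)
g = -6 (g = 2*(-3) = -6)
M(y, w) = -25 (M(y, w) = (2 + 13) - 40 = 15 - 40 = -25)
M(g, sqrt(-42 + 79)) + x = -25 - 47380 = -47405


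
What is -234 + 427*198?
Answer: 84312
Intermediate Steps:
-234 + 427*198 = -234 + 84546 = 84312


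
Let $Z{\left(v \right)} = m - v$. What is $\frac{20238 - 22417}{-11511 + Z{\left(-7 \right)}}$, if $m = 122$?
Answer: $\frac{2179}{11382} \approx 0.19144$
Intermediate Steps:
$Z{\left(v \right)} = 122 - v$
$\frac{20238 - 22417}{-11511 + Z{\left(-7 \right)}} = \frac{20238 - 22417}{-11511 + \left(122 - -7\right)} = - \frac{2179}{-11511 + \left(122 + 7\right)} = - \frac{2179}{-11511 + 129} = - \frac{2179}{-11382} = \left(-2179\right) \left(- \frac{1}{11382}\right) = \frac{2179}{11382}$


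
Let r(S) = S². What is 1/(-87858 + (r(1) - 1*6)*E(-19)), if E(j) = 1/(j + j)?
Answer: -38/3338599 ≈ -1.1382e-5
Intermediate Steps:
E(j) = 1/(2*j)
1/(-87858 + (r(1) - 1*6)*E(-19)) = 1/(-87858 + (1² - 1*6)*((½)/(-19))) = 1/(-87858 + (1 - 6)*((½)*(-1/19))) = 1/(-87858 - 5*(-1/38)) = 1/(-87858 + 5/38) = 1/(-3338599/38) = -38/3338599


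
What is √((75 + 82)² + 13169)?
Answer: 3*√4202 ≈ 194.47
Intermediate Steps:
√((75 + 82)² + 13169) = √(157² + 13169) = √(24649 + 13169) = √37818 = 3*√4202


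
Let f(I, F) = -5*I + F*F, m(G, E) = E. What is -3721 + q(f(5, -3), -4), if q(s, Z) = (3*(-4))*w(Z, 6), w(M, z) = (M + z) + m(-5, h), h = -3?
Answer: -3709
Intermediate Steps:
w(M, z) = -3 + M + z (w(M, z) = (M + z) - 3 = -3 + M + z)
f(I, F) = F² - 5*I (f(I, F) = -5*I + F² = F² - 5*I)
q(s, Z) = -36 - 12*Z (q(s, Z) = (3*(-4))*(-3 + Z + 6) = -12*(3 + Z) = -36 - 12*Z)
-3721 + q(f(5, -3), -4) = -3721 + (-36 - 12*(-4)) = -3721 + (-36 + 48) = -3721 + 12 = -3709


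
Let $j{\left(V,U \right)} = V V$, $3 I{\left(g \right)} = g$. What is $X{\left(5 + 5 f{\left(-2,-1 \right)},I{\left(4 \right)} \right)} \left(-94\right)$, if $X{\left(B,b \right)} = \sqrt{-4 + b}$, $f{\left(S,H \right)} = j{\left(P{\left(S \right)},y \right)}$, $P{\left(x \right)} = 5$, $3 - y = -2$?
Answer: $- \frac{188 i \sqrt{6}}{3} \approx - 153.5 i$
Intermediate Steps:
$y = 5$ ($y = 3 - -2 = 3 + 2 = 5$)
$I{\left(g \right)} = \frac{g}{3}$
$j{\left(V,U \right)} = V^{2}$
$f{\left(S,H \right)} = 25$ ($f{\left(S,H \right)} = 5^{2} = 25$)
$X{\left(5 + 5 f{\left(-2,-1 \right)},I{\left(4 \right)} \right)} \left(-94\right) = \sqrt{-4 + \frac{1}{3} \cdot 4} \left(-94\right) = \sqrt{-4 + \frac{4}{3}} \left(-94\right) = \sqrt{- \frac{8}{3}} \left(-94\right) = \frac{2 i \sqrt{6}}{3} \left(-94\right) = - \frac{188 i \sqrt{6}}{3}$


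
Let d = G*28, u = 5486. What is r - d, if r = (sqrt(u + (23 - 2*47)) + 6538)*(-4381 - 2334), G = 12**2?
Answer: -43906702 - 127585*sqrt(15) ≈ -4.4401e+7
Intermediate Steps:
G = 144
d = 4032 (d = 144*28 = 4032)
r = -43902670 - 127585*sqrt(15) (r = (sqrt(5486 + (23 - 2*47)) + 6538)*(-4381 - 2334) = (sqrt(5486 + (23 - 94)) + 6538)*(-6715) = (sqrt(5486 - 71) + 6538)*(-6715) = (sqrt(5415) + 6538)*(-6715) = (19*sqrt(15) + 6538)*(-6715) = (6538 + 19*sqrt(15))*(-6715) = -43902670 - 127585*sqrt(15) ≈ -4.4397e+7)
r - d = (-43902670 - 127585*sqrt(15)) - 1*4032 = (-43902670 - 127585*sqrt(15)) - 4032 = -43906702 - 127585*sqrt(15)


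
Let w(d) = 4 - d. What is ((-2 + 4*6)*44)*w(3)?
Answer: 968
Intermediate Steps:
((-2 + 4*6)*44)*w(3) = ((-2 + 4*6)*44)*(4 - 1*3) = ((-2 + 24)*44)*(4 - 3) = (22*44)*1 = 968*1 = 968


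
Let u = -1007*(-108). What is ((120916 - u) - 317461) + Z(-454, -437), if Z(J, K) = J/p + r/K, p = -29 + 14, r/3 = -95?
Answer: -105318178/345 ≈ -3.0527e+5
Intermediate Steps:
r = -285 (r = 3*(-95) = -285)
u = 108756
p = -15
Z(J, K) = -285/K - J/15 (Z(J, K) = J/(-15) - 285/K = J*(-1/15) - 285/K = -J/15 - 285/K = -285/K - J/15)
((120916 - u) - 317461) + Z(-454, -437) = ((120916 - 1*108756) - 317461) + (-285/(-437) - 1/15*(-454)) = ((120916 - 108756) - 317461) + (-285*(-1/437) + 454/15) = (12160 - 317461) + (15/23 + 454/15) = -305301 + 10667/345 = -105318178/345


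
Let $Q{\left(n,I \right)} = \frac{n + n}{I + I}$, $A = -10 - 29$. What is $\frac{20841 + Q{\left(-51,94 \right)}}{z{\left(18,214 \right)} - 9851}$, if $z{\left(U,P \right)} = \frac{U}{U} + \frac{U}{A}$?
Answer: $- \frac{25467039}{12037264} \approx -2.1157$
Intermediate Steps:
$A = -39$
$Q{\left(n,I \right)} = \frac{n}{I}$ ($Q{\left(n,I \right)} = \frac{2 n}{2 I} = 2 n \frac{1}{2 I} = \frac{n}{I}$)
$z{\left(U,P \right)} = 1 - \frac{U}{39}$ ($z{\left(U,P \right)} = \frac{U}{U} + \frac{U}{-39} = 1 + U \left(- \frac{1}{39}\right) = 1 - \frac{U}{39}$)
$\frac{20841 + Q{\left(-51,94 \right)}}{z{\left(18,214 \right)} - 9851} = \frac{20841 - \frac{51}{94}}{\left(1 - \frac{6}{13}\right) - 9851} = \frac{20841 - \frac{51}{94}}{\frac{7}{13} - 9851} = \frac{1959003}{94 \left(- \frac{128056}{13}\right)} = \frac{1959003}{94} \left(- \frac{13}{128056}\right) = - \frac{25467039}{12037264}$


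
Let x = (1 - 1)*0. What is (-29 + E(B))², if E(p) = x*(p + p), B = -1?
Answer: 841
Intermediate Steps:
x = 0 (x = 0*0 = 0)
E(p) = 0 (E(p) = 0*(p + p) = 0*(2*p) = 0)
(-29 + E(B))² = (-29 + 0)² = (-29)² = 841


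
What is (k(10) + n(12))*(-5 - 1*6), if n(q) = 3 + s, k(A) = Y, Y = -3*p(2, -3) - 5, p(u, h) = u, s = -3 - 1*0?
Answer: 121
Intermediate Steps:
s = -3 (s = -3 + 0 = -3)
Y = -11 (Y = -3*2 - 5 = -6 - 5 = -11)
k(A) = -11
n(q) = 0 (n(q) = 3 - 3 = 0)
(k(10) + n(12))*(-5 - 1*6) = (-11 + 0)*(-5 - 1*6) = -11*(-5 - 6) = -11*(-11) = 121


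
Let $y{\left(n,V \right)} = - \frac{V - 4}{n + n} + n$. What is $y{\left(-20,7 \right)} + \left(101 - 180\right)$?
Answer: $- \frac{3957}{40} \approx -98.925$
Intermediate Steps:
$y{\left(n,V \right)} = n - \frac{-4 + V}{2 n}$ ($y{\left(n,V \right)} = - \frac{-4 + V}{2 n} + n = n - \frac{-4 + V}{2 n}$)
$y{\left(-20,7 \right)} + \left(101 - 180\right) = \frac{2 + \left(-20\right)^{2} - \frac{7}{2}}{-20} + \left(101 - 180\right) = - \frac{2 + 400 - \frac{7}{2}}{20} + \left(101 - 180\right) = \left(- \frac{1}{20}\right) \frac{797}{2} - 79 = - \frac{797}{40} - 79 = - \frac{3957}{40}$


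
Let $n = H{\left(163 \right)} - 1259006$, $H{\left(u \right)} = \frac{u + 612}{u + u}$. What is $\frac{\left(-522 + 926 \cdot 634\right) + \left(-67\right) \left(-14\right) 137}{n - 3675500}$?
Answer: $- \frac{233112168}{1608648181} \approx -0.14491$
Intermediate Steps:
$H{\left(u \right)} = \frac{612 + u}{2 u}$
$n = - \frac{410435181}{326}$ ($n = \frac{612 + 163}{2 \cdot 163} - 1259006 = \frac{1}{2} \cdot \frac{1}{163} \cdot 775 - 1259006 = \frac{775}{326} - 1259006 = - \frac{410435181}{326} \approx -1.259 \cdot 10^{6}$)
$\frac{\left(-522 + 926 \cdot 634\right) + \left(-67\right) \left(-14\right) 137}{n - 3675500} = \frac{\left(-522 + 926 \cdot 634\right) + \left(-67\right) \left(-14\right) 137}{- \frac{410435181}{326} - 3675500} = \frac{\left(-522 + 587084\right) + 938 \cdot 137}{- \frac{1608648181}{326}} = \left(586562 + 128506\right) \left(- \frac{326}{1608648181}\right) = 715068 \left(- \frac{326}{1608648181}\right) = - \frac{233112168}{1608648181}$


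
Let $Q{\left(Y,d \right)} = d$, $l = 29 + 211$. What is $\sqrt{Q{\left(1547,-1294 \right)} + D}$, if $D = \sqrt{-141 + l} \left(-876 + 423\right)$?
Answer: $\sqrt{-1294 - 1359 \sqrt{11}} \approx 76.166 i$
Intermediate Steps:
$l = 240$
$D = - 1359 \sqrt{11}$ ($D = \sqrt{-141 + 240} \left(-876 + 423\right) = \sqrt{99} \left(-453\right) = 3 \sqrt{11} \left(-453\right) = - 1359 \sqrt{11} \approx -4507.3$)
$\sqrt{Q{\left(1547,-1294 \right)} + D} = \sqrt{-1294 - 1359 \sqrt{11}}$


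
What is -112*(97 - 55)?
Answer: -4704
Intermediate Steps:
-112*(97 - 55) = -112*42 = -4704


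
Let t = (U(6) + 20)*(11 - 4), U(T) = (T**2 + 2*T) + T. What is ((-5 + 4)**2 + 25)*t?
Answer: 13468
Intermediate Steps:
U(T) = T**2 + 3*T
t = 518 (t = (6*(3 + 6) + 20)*(11 - 4) = (6*9 + 20)*7 = (54 + 20)*7 = 74*7 = 518)
((-5 + 4)**2 + 25)*t = ((-5 + 4)**2 + 25)*518 = ((-1)**2 + 25)*518 = (1 + 25)*518 = 26*518 = 13468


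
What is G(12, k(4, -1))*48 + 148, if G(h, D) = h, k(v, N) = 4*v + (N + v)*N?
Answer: 724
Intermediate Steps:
k(v, N) = 4*v + N*(N + v)
G(12, k(4, -1))*48 + 148 = 12*48 + 148 = 576 + 148 = 724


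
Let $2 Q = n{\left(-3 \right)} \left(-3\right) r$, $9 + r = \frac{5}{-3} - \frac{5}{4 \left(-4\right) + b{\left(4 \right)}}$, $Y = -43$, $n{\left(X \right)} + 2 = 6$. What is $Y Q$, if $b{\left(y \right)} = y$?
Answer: $- \frac{5289}{2} \approx -2644.5$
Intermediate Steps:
$n{\left(X \right)} = 4$ ($n{\left(X \right)} = -2 + 6 = 4$)
$r = - \frac{41}{4}$ ($r = -9 - \left(\frac{5}{3} + \frac{5}{4 \left(-4\right) + 4}\right) = -9 - \left(\frac{5}{3} + \frac{5}{-16 + 4}\right) = -9 - \left(\frac{5}{3} + \frac{5}{-12}\right) = -9 - \frac{5}{4} = - \frac{41}{4} \approx -10.25$)
$Q = \frac{123}{2}$ ($Q = \frac{4 \left(-3\right) \left(- \frac{41}{4}\right)}{2} = \frac{\left(-12\right) \left(- \frac{41}{4}\right)}{2} = \frac{1}{2} \cdot 123 = \frac{123}{2} \approx 61.5$)
$Y Q = \left(-43\right) \frac{123}{2} = - \frac{5289}{2}$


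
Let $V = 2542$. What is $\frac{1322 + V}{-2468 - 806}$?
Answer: $- \frac{1932}{1637} \approx -1.1802$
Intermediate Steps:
$\frac{1322 + V}{-2468 - 806} = \frac{1322 + 2542}{-2468 - 806} = \frac{3864}{-3274} = 3864 \left(- \frac{1}{3274}\right) = - \frac{1932}{1637}$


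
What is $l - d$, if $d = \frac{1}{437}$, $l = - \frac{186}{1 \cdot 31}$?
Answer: $- \frac{2623}{437} \approx -6.0023$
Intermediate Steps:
$l = -6$ ($l = - \frac{186}{31} = \left(-186\right) \frac{1}{31} = -6$)
$d = \frac{1}{437} \approx 0.0022883$
$l - d = -6 - \frac{1}{437} = - \frac{2623}{437}$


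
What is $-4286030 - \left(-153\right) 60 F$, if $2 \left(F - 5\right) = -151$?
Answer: $-4933220$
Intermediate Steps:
$F = - \frac{141}{2}$ ($F = 5 + \frac{1}{2} \left(-151\right) = 5 - \frac{151}{2} = - \frac{141}{2} \approx -70.5$)
$-4286030 - \left(-153\right) 60 F = -4286030 - \left(-153\right) 60 \left(- \frac{141}{2}\right) = -4286030 - \left(-9180\right) \left(- \frac{141}{2}\right) = -4286030 - 647190 = -4933220$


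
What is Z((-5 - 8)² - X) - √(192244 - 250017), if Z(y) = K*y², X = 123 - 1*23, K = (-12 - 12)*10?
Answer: -1142640 - I*√57773 ≈ -1.1426e+6 - 240.36*I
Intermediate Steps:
K = -240 (K = -24*10 = -240)
X = 100 (X = 123 - 23 = 100)
Z(y) = -240*y²
Z((-5 - 8)² - X) - √(192244 - 250017) = -240*((-5 - 8)² - 1*100)² - √(192244 - 250017) = -240*((-13)² - 100)² - √(-57773) = -240*(169 - 100)² - I*√57773 = -240*69² - I*√57773 = -240*4761 - I*√57773 = -1142640 - I*√57773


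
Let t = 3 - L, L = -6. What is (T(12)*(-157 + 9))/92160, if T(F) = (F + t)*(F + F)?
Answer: -259/320 ≈ -0.80937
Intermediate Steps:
t = 9 (t = 3 - 1*(-6) = 3 + 6 = 9)
T(F) = 2*F*(9 + F) (T(F) = (F + 9)*(F + F) = (9 + F)*(2*F) = 2*F*(9 + F))
(T(12)*(-157 + 9))/92160 = ((2*12*(9 + 12))*(-157 + 9))/92160 = ((2*12*21)*(-148))*(1/92160) = (504*(-148))*(1/92160) = -74592*1/92160 = -259/320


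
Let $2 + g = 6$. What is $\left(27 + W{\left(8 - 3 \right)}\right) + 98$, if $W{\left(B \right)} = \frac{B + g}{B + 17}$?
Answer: $\frac{2759}{22} \approx 125.41$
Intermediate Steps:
$g = 4$ ($g = -2 + 6 = 4$)
$W{\left(B \right)} = \frac{4 + B}{17 + B}$ ($W{\left(B \right)} = \frac{B + 4}{B + 17} = \frac{4 + B}{17 + B}$)
$\left(27 + W{\left(8 - 3 \right)}\right) + 98 = \left(27 + \frac{4 + \left(8 - 3\right)}{17 + \left(8 - 3\right)}\right) + 98 = \left(27 + \frac{4 + 5}{17 + 5}\right) + 98 = \left(27 + \frac{1}{22} \cdot 9\right) + 98 = \left(27 + \frac{9}{22}\right) + 98 = \frac{603}{22} + 98 = \frac{2759}{22}$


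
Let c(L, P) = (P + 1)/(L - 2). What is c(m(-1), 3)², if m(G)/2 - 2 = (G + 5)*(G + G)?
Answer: 4/49 ≈ 0.081633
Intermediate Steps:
m(G) = 4 + 4*G*(5 + G) (m(G) = 4 + 2*((G + 5)*(G + G)) = 4 + 2*((5 + G)*(2*G)) = 4 + 2*(2*G*(5 + G)) = 4 + 4*G*(5 + G))
c(L, P) = (1 + P)/(-2 + L)
c(m(-1), 3)² = ((1 + 3)/(-2 + (4 + 4*(-1)² + 20*(-1))))² = (4/(-2 + (4 + 4*1 - 20)))² = (4/(-2 + (4 + 4 - 20)))² = (4/(-2 - 12))² = (4/(-14))² = (-1/14*4)² = (-2/7)² = 4/49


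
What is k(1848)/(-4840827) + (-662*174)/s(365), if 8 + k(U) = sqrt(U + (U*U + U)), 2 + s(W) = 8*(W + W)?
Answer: -92934188962/4710124671 - 20*sqrt(8547)/4840827 ≈ -19.731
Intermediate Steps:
s(W) = -2 + 16*W (s(W) = -2 + 8*(W + W) = -2 + 8*(2*W) = -2 + 16*W)
k(U) = -8 + sqrt(U**2 + 2*U) (k(U) = -8 + sqrt(U + (U*U + U)) = -8 + sqrt(U + (U**2 + U)) = -8 + sqrt(U + (U + U**2)) = -8 + sqrt(U**2 + 2*U))
k(1848)/(-4840827) + (-662*174)/s(365) = (-8 + sqrt(1848*(2 + 1848)))/(-4840827) + (-662*174)/(-2 + 16*365) = (-8 + sqrt(1848*1850))*(-1/4840827) - 115188/(-2 + 5840) = (-8 + sqrt(3418800))*(-1/4840827) - 115188/5838 = (-8 + 20*sqrt(8547))*(-1/4840827) - 115188*1/5838 = (8/4840827 - 20*sqrt(8547)/4840827) - 19198/973 = -92934188962/4710124671 - 20*sqrt(8547)/4840827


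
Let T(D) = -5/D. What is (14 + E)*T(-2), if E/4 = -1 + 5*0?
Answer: 25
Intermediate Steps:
E = -4 (E = 4*(-1 + 5*0) = 4*(-1 + 0) = 4*(-1) = -4)
(14 + E)*T(-2) = (14 - 4)*(-5/(-2)) = 10*(-5*(-½)) = 10*(5/2) = 25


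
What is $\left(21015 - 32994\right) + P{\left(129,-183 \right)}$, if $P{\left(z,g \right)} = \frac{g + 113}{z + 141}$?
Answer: $- \frac{323440}{27} \approx -11979.0$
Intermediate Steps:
$P{\left(z,g \right)} = \frac{113 + g}{141 + z}$
$\left(21015 - 32994\right) + P{\left(129,-183 \right)} = \left(21015 - 32994\right) + \frac{113 - 183}{141 + 129} = -11979 + \frac{1}{270} \left(-70\right) = -11979 - \frac{7}{27} = - \frac{323440}{27}$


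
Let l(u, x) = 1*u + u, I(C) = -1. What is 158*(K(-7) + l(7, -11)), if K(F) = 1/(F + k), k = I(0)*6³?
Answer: 493118/223 ≈ 2211.3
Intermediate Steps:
l(u, x) = 2*u (l(u, x) = u + u = 2*u)
k = -216 (k = -1*6³ = -1*216 = -216)
K(F) = 1/(-216 + F) (K(F) = 1/(F - 216) = 1/(-216 + F))
158*(K(-7) + l(7, -11)) = 158*(1/(-216 - 7) + 2*7) = 158*(1/(-223) + 14) = 158*(-1/223 + 14) = 158*(3121/223) = 493118/223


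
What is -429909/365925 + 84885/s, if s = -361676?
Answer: -8883300529/6302204300 ≈ -1.4096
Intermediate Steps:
-429909/365925 + 84885/s = -429909/365925 + 84885/(-361676) = -429909*1/365925 + 84885*(-1/361676) = -143303/121975 - 84885/361676 = -8883300529/6302204300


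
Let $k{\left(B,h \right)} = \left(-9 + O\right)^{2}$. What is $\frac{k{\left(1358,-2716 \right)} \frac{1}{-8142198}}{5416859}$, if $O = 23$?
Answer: $- \frac{14}{3150367036863} \approx -4.4439 \cdot 10^{-12}$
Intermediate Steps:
$k{\left(B,h \right)} = 196$ ($k{\left(B,h \right)} = \left(-9 + 23\right)^{2} = 14^{2} = 196$)
$\frac{k{\left(1358,-2716 \right)} \frac{1}{-8142198}}{5416859} = \frac{196 \frac{1}{-8142198}}{5416859} = 196 \left(- \frac{1}{8142198}\right) \frac{1}{5416859} = \left(- \frac{98}{4071099}\right) \frac{1}{5416859} = - \frac{14}{3150367036863}$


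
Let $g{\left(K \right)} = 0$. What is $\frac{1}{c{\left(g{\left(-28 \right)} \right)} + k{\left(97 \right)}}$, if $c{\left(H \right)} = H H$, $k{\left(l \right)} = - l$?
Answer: $- \frac{1}{97} \approx -0.010309$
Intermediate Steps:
$c{\left(H \right)} = H^{2}$
$\frac{1}{c{\left(g{\left(-28 \right)} \right)} + k{\left(97 \right)}} = \frac{1}{0^{2} - 97} = \frac{1}{0 - 97} = \frac{1}{-97} = - \frac{1}{97}$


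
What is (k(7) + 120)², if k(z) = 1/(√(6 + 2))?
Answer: (480 + √2)²/16 ≈ 14485.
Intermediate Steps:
k(z) = √2/4 (k(z) = 1/(√8) = 1/(2*√2) = √2/4)
(k(7) + 120)² = (√2/4 + 120)² = (120 + √2/4)²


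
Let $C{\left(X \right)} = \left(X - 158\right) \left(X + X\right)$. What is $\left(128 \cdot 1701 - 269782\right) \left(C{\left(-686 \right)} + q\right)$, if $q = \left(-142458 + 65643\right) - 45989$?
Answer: $-53884426856$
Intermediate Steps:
$C{\left(X \right)} = 2 X \left(-158 + X\right)$ ($C{\left(X \right)} = \left(-158 + X\right) 2 X = 2 X \left(-158 + X\right)$)
$q = -122804$ ($q = -76815 - 45989 = -122804$)
$\left(128 \cdot 1701 - 269782\right) \left(C{\left(-686 \right)} + q\right) = \left(128 \cdot 1701 - 269782\right) \left(2 \left(-686\right) \left(-158 - 686\right) - 122804\right) = \left(217728 - 269782\right) \left(2 \left(-686\right) \left(-844\right) - 122804\right) = - 52054 \left(1157968 - 122804\right) = \left(-52054\right) 1035164 = -53884426856$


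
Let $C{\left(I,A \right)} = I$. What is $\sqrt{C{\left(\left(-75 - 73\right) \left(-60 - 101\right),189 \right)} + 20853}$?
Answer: $\sqrt{44681} \approx 211.38$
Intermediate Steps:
$\sqrt{C{\left(\left(-75 - 73\right) \left(-60 - 101\right),189 \right)} + 20853} = \sqrt{\left(-75 - 73\right) \left(-60 - 101\right) + 20853} = \sqrt{\left(-148\right) \left(-161\right) + 20853} = \sqrt{23828 + 20853} = \sqrt{44681}$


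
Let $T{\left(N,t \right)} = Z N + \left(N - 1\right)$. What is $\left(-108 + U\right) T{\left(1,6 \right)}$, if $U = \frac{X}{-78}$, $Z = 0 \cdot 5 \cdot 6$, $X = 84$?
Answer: $0$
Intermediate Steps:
$Z = 0$ ($Z = 0 \cdot 6 = 0$)
$T{\left(N,t \right)} = -1 + N$ ($T{\left(N,t \right)} = 0 N + \left(N - 1\right) = 0 + \left(-1 + N\right) = -1 + N$)
$U = - \frac{14}{13}$ ($U = \frac{84}{-78} = 84 \left(- \frac{1}{78}\right) = - \frac{14}{13} \approx -1.0769$)
$\left(-108 + U\right) T{\left(1,6 \right)} = \left(-108 - \frac{14}{13}\right) \left(-1 + 1\right) = \left(- \frac{1418}{13}\right) 0 = 0$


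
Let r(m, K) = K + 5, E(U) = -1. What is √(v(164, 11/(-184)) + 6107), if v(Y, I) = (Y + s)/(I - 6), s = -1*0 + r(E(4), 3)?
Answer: 3*√839676395/1115 ≈ 77.965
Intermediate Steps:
r(m, K) = 5 + K
s = 8 (s = -1*0 + (5 + 3) = 0 + 8 = 8)
v(Y, I) = (8 + Y)/(-6 + I) (v(Y, I) = (Y + 8)/(I - 6) = (8 + Y)/(-6 + I))
√(v(164, 11/(-184)) + 6107) = √((8 + 164)/(-6 + 11/(-184)) + 6107) = √(172/(-6 + 11*(-1/184)) + 6107) = √(172/(-6 - 11/184) + 6107) = √(172/(-1115/184) + 6107) = √(-184/1115*172 + 6107) = √(-31648/1115 + 6107) = √(6777657/1115) = 3*√839676395/1115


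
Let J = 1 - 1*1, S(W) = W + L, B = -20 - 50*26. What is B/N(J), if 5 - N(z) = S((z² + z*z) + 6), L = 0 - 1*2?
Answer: -1320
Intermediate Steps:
L = -2 (L = 0 - 2 = -2)
B = -1320 (B = -20 - 1300 = -1320)
S(W) = -2 + W (S(W) = W - 2 = -2 + W)
J = 0 (J = 1 - 1 = 0)
N(z) = 1 - 2*z² (N(z) = 5 - (-2 + ((z² + z*z) + 6)) = 5 - (-2 + ((z² + z²) + 6)) = 5 - (-2 + (2*z² + 6)) = 5 - (-2 + (6 + 2*z²)) = 5 - (4 + 2*z²) = 5 + (-4 - 2*z²) = 1 - 2*z²)
B/N(J) = -1320/(1 - 2*0²) = -1320/(1 - 2*0) = -1320/(1 + 0) = -1320/1 = -1320*1 = -1320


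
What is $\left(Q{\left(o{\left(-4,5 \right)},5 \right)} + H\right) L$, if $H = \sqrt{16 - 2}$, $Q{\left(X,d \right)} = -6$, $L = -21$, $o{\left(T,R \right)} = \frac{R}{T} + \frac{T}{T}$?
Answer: $126 - 21 \sqrt{14} \approx 47.425$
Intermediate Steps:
$o{\left(T,R \right)} = 1 + \frac{R}{T}$ ($o{\left(T,R \right)} = \frac{R}{T} + 1 = 1 + \frac{R}{T}$)
$H = \sqrt{14} \approx 3.7417$
$\left(Q{\left(o{\left(-4,5 \right)},5 \right)} + H\right) L = \left(-6 + \sqrt{14}\right) \left(-21\right) = 126 - 21 \sqrt{14}$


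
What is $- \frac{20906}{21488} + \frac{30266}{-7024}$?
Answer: $- \frac{12456243}{2358308} \approx -5.2819$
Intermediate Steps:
$- \frac{20906}{21488} + \frac{30266}{-7024} = \left(-20906\right) \frac{1}{21488} + 30266 \left(- \frac{1}{7024}\right) = - \frac{10453}{10744} - \frac{15133}{3512} = - \frac{12456243}{2358308}$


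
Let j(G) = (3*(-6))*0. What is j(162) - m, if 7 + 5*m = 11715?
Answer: -11708/5 ≈ -2341.6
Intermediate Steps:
m = 11708/5 (m = -7/5 + (1/5)*11715 = -7/5 + 2343 = 11708/5 ≈ 2341.6)
j(G) = 0 (j(G) = -18*0 = 0)
j(162) - m = 0 - 1*11708/5 = 0 - 11708/5 = -11708/5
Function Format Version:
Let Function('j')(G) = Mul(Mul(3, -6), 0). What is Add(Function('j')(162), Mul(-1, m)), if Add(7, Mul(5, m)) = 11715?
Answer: Rational(-11708, 5) ≈ -2341.6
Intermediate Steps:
m = Rational(11708, 5) (m = Add(Rational(-7, 5), Mul(Rational(1, 5), 11715)) = Add(Rational(-7, 5), 2343) = Rational(11708, 5) ≈ 2341.6)
Function('j')(G) = 0 (Function('j')(G) = Mul(-18, 0) = 0)
Add(Function('j')(162), Mul(-1, m)) = Add(0, Mul(-1, Rational(11708, 5))) = Add(0, Rational(-11708, 5)) = Rational(-11708, 5)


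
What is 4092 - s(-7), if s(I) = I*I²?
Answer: 4435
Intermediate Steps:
s(I) = I³
4092 - s(-7) = 4092 - 1*(-7)³ = 4092 - 1*(-343) = 4092 + 343 = 4435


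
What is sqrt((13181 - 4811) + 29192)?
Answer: sqrt(37562) ≈ 193.81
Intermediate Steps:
sqrt((13181 - 4811) + 29192) = sqrt(8370 + 29192) = sqrt(37562)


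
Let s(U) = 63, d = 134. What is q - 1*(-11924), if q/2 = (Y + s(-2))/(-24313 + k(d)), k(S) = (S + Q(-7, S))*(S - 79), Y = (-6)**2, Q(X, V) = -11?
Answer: 104621077/8774 ≈ 11924.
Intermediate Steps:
Y = 36
k(S) = (-79 + S)*(-11 + S) (k(S) = (S - 11)*(S - 79) = (-11 + S)*(-79 + S) = (-79 + S)*(-11 + S))
q = -99/8774 (q = 2*((36 + 63)/(-24313 + (869 + 134**2 - 90*134))) = 2*(99/(-24313 + (869 + 17956 - 12060))) = 2*(99/(-24313 + 6765)) = 2*(99/(-17548)) = 2*(99*(-1/17548)) = 2*(-99/17548) = -99/8774 ≈ -0.011283)
q - 1*(-11924) = -99/8774 - 1*(-11924) = -99/8774 + 11924 = 104621077/8774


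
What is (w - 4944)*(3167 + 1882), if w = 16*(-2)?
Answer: -25123824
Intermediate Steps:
w = -32
(w - 4944)*(3167 + 1882) = (-32 - 4944)*(3167 + 1882) = -4976*5049 = -25123824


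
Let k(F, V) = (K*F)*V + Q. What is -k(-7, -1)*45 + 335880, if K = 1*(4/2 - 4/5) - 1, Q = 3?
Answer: 335682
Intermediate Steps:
K = ⅕ (K = 1*(4*(½) - 4*⅕) - 1 = 1*(2 - ⅘) - 1 = 1*(6/5) - 1 = 6/5 - 1 = ⅕ ≈ 0.20000)
k(F, V) = 3 + F*V/5 (k(F, V) = (F/5)*V + 3 = F*V/5 + 3 = 3 + F*V/5)
-k(-7, -1)*45 + 335880 = -(3 + (⅕)*(-7)*(-1))*45 + 335880 = -(3 + 7/5)*45 + 335880 = -1*22/5*45 + 335880 = -22/5*45 + 335880 = -198 + 335880 = 335682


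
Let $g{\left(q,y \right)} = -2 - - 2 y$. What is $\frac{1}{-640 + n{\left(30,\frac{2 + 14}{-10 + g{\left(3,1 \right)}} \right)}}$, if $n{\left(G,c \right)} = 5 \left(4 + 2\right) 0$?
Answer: $- \frac{1}{640} \approx -0.0015625$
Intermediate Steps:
$g{\left(q,y \right)} = -2 + 2 y$
$n{\left(G,c \right)} = 0$ ($n{\left(G,c \right)} = 5 \cdot 6 \cdot 0 = 30 \cdot 0 = 0$)
$\frac{1}{-640 + n{\left(30,\frac{2 + 14}{-10 + g{\left(3,1 \right)}} \right)}} = \frac{1}{-640 + 0} = \frac{1}{-640} = - \frac{1}{640}$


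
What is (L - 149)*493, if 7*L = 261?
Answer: -385526/7 ≈ -55075.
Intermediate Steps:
L = 261/7 (L = (1/7)*261 = 261/7 ≈ 37.286)
(L - 149)*493 = (261/7 - 149)*493 = -782/7*493 = -385526/7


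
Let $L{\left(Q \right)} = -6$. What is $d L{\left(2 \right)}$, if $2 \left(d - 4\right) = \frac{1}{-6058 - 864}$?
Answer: $- \frac{166125}{6922} \approx -24.0$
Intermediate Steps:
$d = \frac{55375}{13844}$ ($d = 4 + \frac{1}{2 \left(-6058 - 864\right)} = 4 + \frac{1}{2 \left(-6922\right)} = 4 + \frac{1}{2} \left(- \frac{1}{6922}\right) = 4 - \frac{1}{13844} = \frac{55375}{13844} \approx 3.9999$)
$d L{\left(2 \right)} = \frac{55375}{13844} \left(-6\right) = - \frac{166125}{6922}$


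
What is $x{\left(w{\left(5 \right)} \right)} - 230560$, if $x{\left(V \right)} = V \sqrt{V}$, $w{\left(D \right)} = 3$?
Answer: $-230560 + 3 \sqrt{3} \approx -2.3055 \cdot 10^{5}$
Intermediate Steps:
$x{\left(V \right)} = V^{\frac{3}{2}}$
$x{\left(w{\left(5 \right)} \right)} - 230560 = 3^{\frac{3}{2}} - 230560 = 3 \sqrt{3} - 230560 = -230560 + 3 \sqrt{3}$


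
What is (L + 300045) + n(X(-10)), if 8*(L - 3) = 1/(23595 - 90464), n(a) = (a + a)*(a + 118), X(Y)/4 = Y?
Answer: 157173177215/534952 ≈ 2.9381e+5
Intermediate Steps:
X(Y) = 4*Y
n(a) = 2*a*(118 + a) (n(a) = (2*a)*(118 + a) = 2*a*(118 + a))
L = 1604855/534952 (L = 3 + 1/(8*(23595 - 90464)) = 3 + (1/8)/(-66869) = 3 + (1/8)*(-1/66869) = 3 - 1/534952 = 1604855/534952 ≈ 3.0000)
(L + 300045) + n(X(-10)) = (1604855/534952 + 300045) + 2*(4*(-10))*(118 + 4*(-10)) = 160511277695/534952 + 2*(-40)*(118 - 40) = 160511277695/534952 + 2*(-40)*78 = 160511277695/534952 - 6240 = 157173177215/534952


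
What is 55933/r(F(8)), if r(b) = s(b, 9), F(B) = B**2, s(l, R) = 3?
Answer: 55933/3 ≈ 18644.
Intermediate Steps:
r(b) = 3
55933/r(F(8)) = 55933/3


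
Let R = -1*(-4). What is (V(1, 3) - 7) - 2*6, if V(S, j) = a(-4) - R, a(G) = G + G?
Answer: -31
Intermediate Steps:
R = 4
a(G) = 2*G
V(S, j) = -12 (V(S, j) = 2*(-4) - 1*4 = -8 - 4 = -12)
(V(1, 3) - 7) - 2*6 = (-12 - 7) - 2*6 = -19 - 12 = -31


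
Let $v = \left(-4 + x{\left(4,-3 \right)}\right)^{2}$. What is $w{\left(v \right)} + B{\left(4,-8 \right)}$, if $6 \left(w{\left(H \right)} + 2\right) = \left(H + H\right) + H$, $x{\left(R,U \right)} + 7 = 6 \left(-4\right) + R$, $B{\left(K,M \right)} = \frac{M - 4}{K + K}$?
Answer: $477$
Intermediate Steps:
$B{\left(K,M \right)} = \frac{-4 + M}{2 K}$
$x{\left(R,U \right)} = -31 + R$ ($x{\left(R,U \right)} = -7 + \left(6 \left(-4\right) + R\right) = -7 + \left(-24 + R\right) = -31 + R$)
$v = 961$ ($v = \left(-4 + \left(-31 + 4\right)\right)^{2} = \left(-4 - 27\right)^{2} = \left(-31\right)^{2} = 961$)
$w{\left(H \right)} = -2 + \frac{H}{2}$ ($w{\left(H \right)} = -2 + \frac{\left(H + H\right) + H}{6} = -2 + \frac{2 H + H}{6} = -2 + \frac{3 H}{6} = -2 + \frac{H}{2}$)
$w{\left(v \right)} + B{\left(4,-8 \right)} = \left(-2 + \frac{1}{2} \cdot 961\right) + \frac{-4 - 8}{2 \cdot 4} = \left(-2 + \frac{961}{2}\right) + \frac{1}{2} \cdot \frac{1}{4} \left(-12\right) = \frac{957}{2} - \frac{3}{2} = 477$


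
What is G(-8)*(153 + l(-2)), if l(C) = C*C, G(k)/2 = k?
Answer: -2512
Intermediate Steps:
G(k) = 2*k
l(C) = C**2
G(-8)*(153 + l(-2)) = (2*(-8))*(153 + (-2)**2) = -16*(153 + 4) = -16*157 = -2512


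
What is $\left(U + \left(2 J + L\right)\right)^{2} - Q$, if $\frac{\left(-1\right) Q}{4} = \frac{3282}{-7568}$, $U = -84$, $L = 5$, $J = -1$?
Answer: $\frac{6205065}{946} \approx 6559.3$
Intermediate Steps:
$Q = \frac{1641}{946}$ ($Q = - 4 \frac{3282}{-7568} = - 4 \cdot 3282 \left(- \frac{1}{7568}\right) = \left(-4\right) \left(- \frac{1641}{3784}\right) = \frac{1641}{946} \approx 1.7347$)
$\left(U + \left(2 J + L\right)\right)^{2} - Q = \left(-84 + \left(2 \left(-1\right) + 5\right)\right)^{2} - \frac{1641}{946} = \left(-84 + \left(-2 + 5\right)\right)^{2} - \frac{1641}{946} = \left(-84 + 3\right)^{2} - \frac{1641}{946} = \left(-81\right)^{2} - \frac{1641}{946} = 6561 - \frac{1641}{946} = \frac{6205065}{946}$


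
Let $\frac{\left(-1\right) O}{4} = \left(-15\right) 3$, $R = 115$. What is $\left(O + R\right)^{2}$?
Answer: $87025$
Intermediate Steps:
$O = 180$ ($O = - 4 \left(\left(-15\right) 3\right) = \left(-4\right) \left(-45\right) = 180$)
$\left(O + R\right)^{2} = \left(180 + 115\right)^{2} = 295^{2} = 87025$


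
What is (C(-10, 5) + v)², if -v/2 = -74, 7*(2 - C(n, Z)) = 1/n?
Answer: 110271001/4900 ≈ 22504.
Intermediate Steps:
C(n, Z) = 2 - 1/(7*n)
v = 148 (v = -2*(-74) = 148)
(C(-10, 5) + v)² = ((2 - ⅐/(-10)) + 148)² = ((2 - ⅐*(-⅒)) + 148)² = ((2 + 1/70) + 148)² = (141/70 + 148)² = (10501/70)² = 110271001/4900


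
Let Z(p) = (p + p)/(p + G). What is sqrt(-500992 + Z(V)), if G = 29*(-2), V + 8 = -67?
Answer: I*sqrt(8862027538)/133 ≈ 707.81*I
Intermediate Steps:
V = -75 (V = -8 - 67 = -75)
G = -58
Z(p) = 2*p/(-58 + p) (Z(p) = (p + p)/(p - 58) = (2*p)/(-58 + p) = 2*p/(-58 + p))
sqrt(-500992 + Z(V)) = sqrt(-500992 + 2*(-75)/(-58 - 75)) = sqrt(-500992 + 2*(-75)/(-133)) = sqrt(-500992 + 2*(-75)*(-1/133)) = sqrt(-500992 + 150/133) = sqrt(-66631786/133) = I*sqrt(8862027538)/133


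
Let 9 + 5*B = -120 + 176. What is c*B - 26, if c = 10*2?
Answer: 162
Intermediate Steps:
B = 47/5 (B = -9/5 + (-120 + 176)/5 = -9/5 + (1/5)*56 = -9/5 + 56/5 = 47/5 ≈ 9.4000)
c = 20
c*B - 26 = 20*(47/5) - 26 = 188 - 26 = 162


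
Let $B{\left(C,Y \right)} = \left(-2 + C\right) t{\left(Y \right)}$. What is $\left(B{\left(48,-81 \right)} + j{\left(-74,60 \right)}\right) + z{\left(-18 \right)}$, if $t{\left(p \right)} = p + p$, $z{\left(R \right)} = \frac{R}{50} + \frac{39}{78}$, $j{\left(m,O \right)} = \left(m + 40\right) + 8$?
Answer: $- \frac{373893}{50} \approx -7477.9$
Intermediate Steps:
$j{\left(m,O \right)} = 48 + m$ ($j{\left(m,O \right)} = \left(40 + m\right) + 8 = 48 + m$)
$z{\left(R \right)} = \frac{1}{2} + \frac{R}{50}$ ($z{\left(R \right)} = R \frac{1}{50} + 39 \cdot \frac{1}{78} = \frac{R}{50} + \frac{1}{2} = \frac{1}{2} + \frac{R}{50}$)
$t{\left(p \right)} = 2 p$
$B{\left(C,Y \right)} = 2 Y \left(-2 + C\right)$ ($B{\left(C,Y \right)} = \left(-2 + C\right) 2 Y = 2 Y \left(-2 + C\right)$)
$\left(B{\left(48,-81 \right)} + j{\left(-74,60 \right)}\right) + z{\left(-18 \right)} = \left(2 \left(-81\right) \left(-2 + 48\right) + \left(48 - 74\right)\right) + \left(\frac{1}{2} + \frac{1}{50} \left(-18\right)\right) = \left(2 \left(-81\right) 46 - 26\right) + \left(\frac{1}{2} - \frac{9}{25}\right) = \left(-7452 - 26\right) + \frac{7}{50} = -7478 + \frac{7}{50} = - \frac{373893}{50}$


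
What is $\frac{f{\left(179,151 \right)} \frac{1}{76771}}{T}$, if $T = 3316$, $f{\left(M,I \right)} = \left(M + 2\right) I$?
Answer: $\frac{27331}{254572636} \approx 0.00010736$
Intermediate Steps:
$f{\left(M,I \right)} = I \left(2 + M\right)$ ($f{\left(M,I \right)} = \left(2 + M\right) I = I \left(2 + M\right)$)
$\frac{f{\left(179,151 \right)} \frac{1}{76771}}{T} = \frac{151 \left(2 + 179\right) \frac{1}{76771}}{3316} = 151 \cdot 181 \cdot \frac{1}{76771} \cdot \frac{1}{3316} = 27331 \cdot \frac{1}{76771} \cdot \frac{1}{3316} = \frac{27331}{76771} \cdot \frac{1}{3316} = \frac{27331}{254572636}$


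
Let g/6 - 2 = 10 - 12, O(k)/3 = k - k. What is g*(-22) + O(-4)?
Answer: 0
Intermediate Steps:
O(k) = 0 (O(k) = 3*(k - k) = 3*0 = 0)
g = 0 (g = 12 + 6*(10 - 12) = 12 + 6*(-2) = 12 - 12 = 0)
g*(-22) + O(-4) = 0*(-22) + 0 = 0 + 0 = 0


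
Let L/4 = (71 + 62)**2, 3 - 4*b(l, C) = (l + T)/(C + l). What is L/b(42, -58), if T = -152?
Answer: -2264192/31 ≈ -73039.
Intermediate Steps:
b(l, C) = 3/4 - (-152 + l)/(4*(C + l)) (b(l, C) = 3/4 - (l - 152)/(4*(C + l)) = 3/4 - (-152 + l)/(4*(C + l)))
L = 70756 (L = 4*(71 + 62)**2 = 4*133**2 = 4*17689 = 70756)
L/b(42, -58) = 70756/(((38 + (1/2)*42 + (3/4)*(-58))/(-58 + 42))) = 70756/(((38 + 21 - 87/2)/(-16))) = 70756/((-1/16*31/2)) = 70756/(-31/32) = 70756*(-32/31) = -2264192/31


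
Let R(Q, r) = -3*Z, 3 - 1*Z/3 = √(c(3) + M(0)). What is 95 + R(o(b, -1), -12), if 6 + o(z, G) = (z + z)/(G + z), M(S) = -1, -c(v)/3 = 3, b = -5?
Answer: 68 + 9*I*√10 ≈ 68.0 + 28.461*I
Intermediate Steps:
c(v) = -9 (c(v) = -3*3 = -9)
o(z, G) = -6 + 2*z/(G + z) (o(z, G) = -6 + (z + z)/(G + z) = -6 + (2*z)/(G + z) = -6 + 2*z/(G + z))
Z = 9 - 3*I*√10 (Z = 9 - 3*√(-9 - 1) = 9 - 3*I*√10 ≈ 9.0 - 9.4868*I)
R(Q, r) = -27 + 9*I*√10 (R(Q, r) = -3*(9 - 3*I*√10) = -27 + 9*I*√10)
95 + R(o(b, -1), -12) = 95 + (-27 + 9*I*√10) = 68 + 9*I*√10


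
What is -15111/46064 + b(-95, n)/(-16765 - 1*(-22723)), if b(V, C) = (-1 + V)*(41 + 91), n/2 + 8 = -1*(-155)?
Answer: -37430797/15247184 ≈ -2.4549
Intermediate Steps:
n = 294 (n = -16 + 2*(-1*(-155)) = -16 + 2*155 = -16 + 310 = 294)
b(V, C) = -132 + 132*V (b(V, C) = (-1 + V)*132 = -132 + 132*V)
-15111/46064 + b(-95, n)/(-16765 - 1*(-22723)) = -15111/46064 + (-132 + 132*(-95))/(-16765 - 1*(-22723)) = -15111*1/46064 + (-132 - 12540)/(-16765 + 22723) = -15111/46064 - 12672/5958 = -15111/46064 - 12672*1/5958 = -15111/46064 - 704/331 = -37430797/15247184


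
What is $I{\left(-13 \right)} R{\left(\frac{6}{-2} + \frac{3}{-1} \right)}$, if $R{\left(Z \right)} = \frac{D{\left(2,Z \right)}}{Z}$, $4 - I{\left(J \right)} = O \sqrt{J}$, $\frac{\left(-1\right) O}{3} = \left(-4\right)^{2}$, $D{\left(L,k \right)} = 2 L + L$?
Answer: $-4 - 48 i \sqrt{13} \approx -4.0 - 173.07 i$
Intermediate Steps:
$D{\left(L,k \right)} = 3 L$
$O = -48$ ($O = - 3 \left(-4\right)^{2} = \left(-3\right) 16 = -48$)
$I{\left(J \right)} = 4 + 48 \sqrt{J}$ ($I{\left(J \right)} = 4 - - 48 \sqrt{J} = 4 + 48 \sqrt{J}$)
$R{\left(Z \right)} = \frac{6}{Z}$ ($R{\left(Z \right)} = \frac{3 \cdot 2}{Z} = \frac{6}{Z}$)
$I{\left(-13 \right)} R{\left(\frac{6}{-2} + \frac{3}{-1} \right)} = \left(4 + 48 \sqrt{-13}\right) \frac{6}{\frac{6}{-2} + \frac{3}{-1}} = \left(4 + 48 i \sqrt{13}\right) \frac{6}{6 \left(- \frac{1}{2}\right) + 3 \left(-1\right)} = \left(4 + 48 i \sqrt{13}\right) \frac{6}{-3 - 3} = \left(4 + 48 i \sqrt{13}\right) \frac{6}{-6} = \left(4 + 48 i \sqrt{13}\right) 6 \left(- \frac{1}{6}\right) = \left(4 + 48 i \sqrt{13}\right) \left(-1\right) = -4 - 48 i \sqrt{13}$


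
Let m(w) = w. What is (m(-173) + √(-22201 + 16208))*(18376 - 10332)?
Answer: -1391612 + 8044*I*√5993 ≈ -1.3916e+6 + 6.2272e+5*I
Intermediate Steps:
(m(-173) + √(-22201 + 16208))*(18376 - 10332) = (-173 + √(-22201 + 16208))*(18376 - 10332) = (-173 + √(-5993))*8044 = (-173 + I*√5993)*8044 = -1391612 + 8044*I*√5993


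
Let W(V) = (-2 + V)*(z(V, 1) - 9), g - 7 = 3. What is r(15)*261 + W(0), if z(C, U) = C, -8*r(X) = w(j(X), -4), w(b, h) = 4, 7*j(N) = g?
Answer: -225/2 ≈ -112.50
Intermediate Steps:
g = 10 (g = 7 + 3 = 10)
j(N) = 10/7 (j(N) = (1/7)*10 = 10/7)
r(X) = -1/2 (r(X) = -1/8*4 = -1/2)
W(V) = (-9 + V)*(-2 + V) (W(V) = (-2 + V)*(V - 9) = (-2 + V)*(-9 + V) = (-9 + V)*(-2 + V))
r(15)*261 + W(0) = -1/2*261 + (18 + 0**2 - 11*0) = -261/2 + (18 + 0 + 0) = -261/2 + 18 = -225/2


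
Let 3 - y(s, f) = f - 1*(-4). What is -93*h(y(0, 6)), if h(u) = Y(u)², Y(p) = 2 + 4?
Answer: -3348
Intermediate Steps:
Y(p) = 6
y(s, f) = -1 - f (y(s, f) = 3 - (f - 1*(-4)) = 3 - (f + 4) = 3 - (4 + f) = 3 + (-4 - f) = -1 - f)
h(u) = 36 (h(u) = 6² = 36)
-93*h(y(0, 6)) = -93*36 = -3348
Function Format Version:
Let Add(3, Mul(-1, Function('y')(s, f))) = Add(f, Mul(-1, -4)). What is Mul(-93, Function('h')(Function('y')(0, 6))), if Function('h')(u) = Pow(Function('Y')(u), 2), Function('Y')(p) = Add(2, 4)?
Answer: -3348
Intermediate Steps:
Function('Y')(p) = 6
Function('y')(s, f) = Add(-1, Mul(-1, f)) (Function('y')(s, f) = Add(3, Mul(-1, Add(f, Mul(-1, -4)))) = Add(3, Mul(-1, Add(f, 4))) = Add(3, Mul(-1, Add(4, f))) = Add(3, Add(-4, Mul(-1, f))) = Add(-1, Mul(-1, f)))
Function('h')(u) = 36 (Function('h')(u) = Pow(6, 2) = 36)
Mul(-93, Function('h')(Function('y')(0, 6))) = Mul(-93, 36) = -3348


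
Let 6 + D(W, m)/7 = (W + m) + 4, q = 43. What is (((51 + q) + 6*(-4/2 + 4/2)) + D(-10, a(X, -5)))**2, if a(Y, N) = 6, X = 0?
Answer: 2704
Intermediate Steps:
D(W, m) = -14 + 7*W + 7*m (D(W, m) = -42 + 7*((W + m) + 4) = -42 + 7*(4 + W + m) = -42 + (28 + 7*W + 7*m) = -14 + 7*W + 7*m)
(((51 + q) + 6*(-4/2 + 4/2)) + D(-10, a(X, -5)))**2 = (((51 + 43) + 6*(-4/2 + 4/2)) + (-14 + 7*(-10) + 7*6))**2 = ((94 + 6*(-4*1/2 + 4*(1/2))) + (-14 - 70 + 42))**2 = ((94 + 6*(-2 + 2)) - 42)**2 = ((94 + 6*0) - 42)**2 = ((94 + 0) - 42)**2 = (94 - 42)**2 = 52**2 = 2704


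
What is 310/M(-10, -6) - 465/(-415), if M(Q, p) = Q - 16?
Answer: -11656/1079 ≈ -10.803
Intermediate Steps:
M(Q, p) = -16 + Q
310/M(-10, -6) - 465/(-415) = 310/(-16 - 10) - 465/(-415) = 310/(-26) - 465*(-1/415) = 310*(-1/26) + 93/83 = -155/13 + 93/83 = -11656/1079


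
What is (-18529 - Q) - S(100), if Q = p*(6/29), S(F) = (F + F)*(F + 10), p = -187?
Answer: -1174219/29 ≈ -40490.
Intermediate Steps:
S(F) = 2*F*(10 + F) (S(F) = (2*F)*(10 + F) = 2*F*(10 + F))
Q = -1122/29 ≈ -38.690
(-18529 - Q) - S(100) = (-18529 - 1*(-1122/29)) - 2*100*(10 + 100) = (-18529 + 1122/29) - 2*100*110 = -536219/29 - 1*22000 = -536219/29 - 22000 = -1174219/29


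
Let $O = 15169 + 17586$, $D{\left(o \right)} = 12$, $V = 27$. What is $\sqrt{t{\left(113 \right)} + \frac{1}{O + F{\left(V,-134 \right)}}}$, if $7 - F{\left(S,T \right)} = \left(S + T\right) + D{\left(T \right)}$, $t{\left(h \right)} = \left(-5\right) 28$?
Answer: $\frac{i \sqrt{151141510003}}{32857} \approx 11.832 i$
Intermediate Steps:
$t{\left(h \right)} = -140$
$O = 32755$
$F{\left(S,T \right)} = -5 - S - T$ ($F{\left(S,T \right)} = 7 - \left(\left(S + T\right) + 12\right) = 7 - \left(12 + S + T\right) = -5 - S - T$)
$\sqrt{t{\left(113 \right)} + \frac{1}{O + F{\left(V,-134 \right)}}} = \sqrt{-140 + \frac{1}{32755 - -102}} = \sqrt{-140 + \frac{1}{32755 + 102}} = \sqrt{-140 + \frac{1}{32857}} = \sqrt{- \frac{4599979}{32857}} = \frac{i \sqrt{151141510003}}{32857}$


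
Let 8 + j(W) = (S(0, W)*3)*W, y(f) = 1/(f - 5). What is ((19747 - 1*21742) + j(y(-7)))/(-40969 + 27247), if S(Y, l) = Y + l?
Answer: 96143/658656 ≈ 0.14597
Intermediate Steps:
y(f) = 1/(-5 + f)
j(W) = -8 + 3*W**2 (j(W) = -8 + ((0 + W)*3)*W = -8 + (W*3)*W = -8 + (3*W)*W = -8 + 3*W**2)
((19747 - 1*21742) + j(y(-7)))/(-40969 + 27247) = ((19747 - 1*21742) + (-8 + 3*(1/(-5 - 7))**2))/(-40969 + 27247) = ((19747 - 21742) + (-8 + 3*(1/(-12))**2))/(-13722) = (-1995 + (-8 + 3*(-1/12)**2))*(-1/13722) = (-1995 + (-8 + 3*(1/144)))*(-1/13722) = (-1995 + (-8 + 1/48))*(-1/13722) = (-1995 - 383/48)*(-1/13722) = -96143/48*(-1/13722) = 96143/658656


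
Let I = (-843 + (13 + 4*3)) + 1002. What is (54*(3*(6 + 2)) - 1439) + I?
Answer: 41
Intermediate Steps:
I = 184 (I = (-843 + (13 + 12)) + 1002 = (-843 + 25) + 1002 = -818 + 1002 = 184)
(54*(3*(6 + 2)) - 1439) + I = (54*(3*(6 + 2)) - 1439) + 184 = (54*(3*8) - 1439) + 184 = (54*24 - 1439) + 184 = (1296 - 1439) + 184 = -143 + 184 = 41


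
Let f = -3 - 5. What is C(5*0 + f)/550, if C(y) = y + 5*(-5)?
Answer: -3/50 ≈ -0.060000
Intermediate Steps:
f = -8
C(y) = -25 + y (C(y) = y - 25 = -25 + y)
C(5*0 + f)/550 = (-25 + (5*0 - 8))/550 = (-25 + (0 - 8))*(1/550) = (-25 - 8)*(1/550) = -33*1/550 = -3/50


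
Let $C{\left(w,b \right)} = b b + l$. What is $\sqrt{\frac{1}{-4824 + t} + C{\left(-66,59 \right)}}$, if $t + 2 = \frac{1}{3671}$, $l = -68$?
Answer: $\frac{\sqrt{1071222329803449930}}{17716245} \approx 58.421$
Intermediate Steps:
$t = - \frac{7341}{3671}$ ($t = -2 + \frac{1}{3671} = - \frac{7341}{3671} \approx -1.9997$)
$C{\left(w,b \right)} = -68 + b^{2}$ ($C{\left(w,b \right)} = b b - 68 = b^{2} - 68 = -68 + b^{2}$)
$\sqrt{\frac{1}{-4824 + t} + C{\left(-66,59 \right)}} = \sqrt{\frac{1}{-4824 - \frac{7341}{3671}} - \left(68 - 59^{2}\right)} = \sqrt{\frac{1}{- \frac{17716245}{3671}} + \left(-68 + 3481\right)} = \sqrt{- \frac{3671}{17716245} + 3413} = \sqrt{\frac{60465540514}{17716245}} = \frac{\sqrt{1071222329803449930}}{17716245}$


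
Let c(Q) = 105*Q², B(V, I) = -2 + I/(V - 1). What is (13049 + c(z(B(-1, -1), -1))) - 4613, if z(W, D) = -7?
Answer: 13581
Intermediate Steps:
B(V, I) = -2 + I/(-1 + V)
(13049 + c(z(B(-1, -1), -1))) - 4613 = (13049 + 105*(-7)²) - 4613 = (13049 + 105*49) - 4613 = (13049 + 5145) - 4613 = 18194 - 4613 = 13581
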